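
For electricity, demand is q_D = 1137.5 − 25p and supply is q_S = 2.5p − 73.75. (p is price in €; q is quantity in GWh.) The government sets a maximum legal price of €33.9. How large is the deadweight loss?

In inverse form: demand p = 45.5 − 0.04q, supply p = 29.5 + 0.4q.
Competitive equilibrium: 45.5 − 0.04q = 29.5 + 0.4q → q* = 36.3636, p* = 44.0455.
At the ceiling p = 33.9, quantity supplied = (33.9 − 29.5)/0.4 = 11.
Willingness to pay at q' = 11: 45.5 − 0.04·11 = 45.06.
Δq = 36.3636 − 11 = 25.3636; wedge = 45.06 − 33.9 = 11.16.
DWL = ½ × 25.3636 × 11.16 = €141.53.

€141.53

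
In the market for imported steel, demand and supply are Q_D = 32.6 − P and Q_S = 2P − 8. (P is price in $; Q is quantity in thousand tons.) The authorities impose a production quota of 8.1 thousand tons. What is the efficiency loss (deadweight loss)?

In inverse form: demand P = 32.6 − Q, supply P = 4 + 0.5Q.
Competitive equilibrium: 32.6 − Q = 4 + 0.5Q → Q* = 19.0667, P* = 13.5333.
At Q = 8.1: demand price = 32.6 − 1·8.1 = 24.5; supply price = 4 + 0.5·8.1 = 8.05.
ΔQ = 19.0667 − 8.1 = 10.9667; wedge = 24.5 − 8.05 = 16.45.
Deadweight loss = ½ × 10.9667 × 16.45 = $90.20 thousand.

$90.20 thousand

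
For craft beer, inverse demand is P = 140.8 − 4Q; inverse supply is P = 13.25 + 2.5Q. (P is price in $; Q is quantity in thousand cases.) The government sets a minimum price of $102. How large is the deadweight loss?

Competitive equilibrium: 140.8 − 4Q = 13.25 + 2.5Q → Q* = 19.6231, P* = 62.3077.
At the floor P = 102, quantity demanded = (140.8 − 102)/4 = 9.7.
Sellers' marginal cost at Q' = 9.7: 13.25 + 2.5·9.7 = 37.5.
ΔQ = 19.6231 − 9.7 = 9.9231; wedge = 102 − 37.5 = 64.5.
The triangle = ½ × 9.9231 × 64.5 = $320.02 thousand.

$320.02 thousand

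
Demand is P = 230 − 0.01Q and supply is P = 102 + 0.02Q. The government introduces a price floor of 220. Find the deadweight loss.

160066.67

Competitive equilibrium: 230 − 0.01Q = 102 + 0.02Q → Q* = 4266.6667, P* = 187.3333.
At the floor P = 220, quantity demanded = (230 − 220)/0.01 = 1000.
Sellers' marginal cost at Q' = 1000: 102 + 0.02·1000 = 122.
ΔQ = 4266.6667 − 1000 = 3266.6667; wedge = 220 − 122 = 98.
The triangle = ½ × 3266.6667 × 98 = 160066.67.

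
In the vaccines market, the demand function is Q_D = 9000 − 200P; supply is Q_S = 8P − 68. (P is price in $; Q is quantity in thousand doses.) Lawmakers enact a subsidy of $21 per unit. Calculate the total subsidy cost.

$9288.46 thousand

In inverse form: demand P = 45 − 0.005Q, supply P = 8.5 + 0.125Q.
Competitive equilibrium: 45 − 0.005Q = 8.5 + 0.125Q → Q* = 280.7692, P* = 43.5962.
The subsidy lowers effective supply by 21: P = 0.125Q − 12.5.
New quantity: 45 − 0.005Q = 0.125Q − 12.5 → Q' = 442.3077.
Total subsidy cost = 21 × 442.3077 = $9288.46 thousand.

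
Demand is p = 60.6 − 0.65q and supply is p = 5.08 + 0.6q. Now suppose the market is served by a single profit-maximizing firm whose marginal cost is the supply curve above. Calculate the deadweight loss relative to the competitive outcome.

Competitive equilibrium: 60.6 − 0.65q = 5.08 + 0.6q → q* = 44.416, p* = 31.7296.
Marginal revenue: MR = 60.6 − 1.3q. Set MR = MC: 60.6 − 1.3q = 5.08 + 0.6q → q_m = 29.2211.
Price p_m = 60.6 − 0.65·29.2211 = 41.6063; MC(q_m) = 5.08 + 0.6·29.2211 = 22.6127.
Competitive q* = 44.416, so Δq = 15.1949; wedge = 41.6063 − 22.6127 = 18.9936.
DWL = ½ × 15.1949 × 18.9936 = 144.30.

144.30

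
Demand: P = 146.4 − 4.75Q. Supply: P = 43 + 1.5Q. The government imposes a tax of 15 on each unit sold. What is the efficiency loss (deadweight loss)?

18

Competitive equilibrium: 146.4 − 4.75Q = 43 + 1.5Q → Q* = 16.544, P* = 67.816.
With the tax, the buyer price exceeds the seller price by 15: (146.4 − 4.75Q) − (43 + 1.5Q) = 15 → Q' = 14.144.
ΔQ = 16.544 − 14.144 = 2.4; the wedge equals the tax, 15.
The triangle = ½ × 2.4 × 15 = 18.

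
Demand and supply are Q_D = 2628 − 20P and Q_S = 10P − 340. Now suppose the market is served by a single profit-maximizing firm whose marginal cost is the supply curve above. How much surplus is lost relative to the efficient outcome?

1976.41

In inverse form: demand P = 131.4 − 0.05Q, supply P = 34 + 0.1Q.
Competitive equilibrium: 131.4 − 0.05Q = 34 + 0.1Q → Q* = 649.3333, P* = 98.9333.
Marginal revenue: MR = 131.4 − 0.1Q. Set MR = MC: 131.4 − 0.1Q = 34 + 0.1Q → Q_m = 487.
Price P_m = 131.4 − 0.05·487 = 107.05; MC(Q_m) = 34 + 0.1·487 = 82.7.
Competitive Q* = 649.3333, so ΔQ = 162.3333; wedge = 107.05 − 82.7 = 24.35.
Deadweight loss = ½ × 162.3333 × 24.35 = 1976.41.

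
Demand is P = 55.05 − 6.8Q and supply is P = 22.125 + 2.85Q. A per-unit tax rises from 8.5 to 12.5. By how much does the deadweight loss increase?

Competitive equilibrium: 55.05 − 6.8Q = 22.125 + 2.85Q → Q* = 3.4119, P* = 31.849.
For a per-unit tax t: ΔQ = t/9.65, so DWL = ½·t·(t/9.65) = t²/19.3.
At t = 8.5: DWL = 3.744. At t = 12.5: DWL = 8.096.
Increase = 8.096 − 3.744 = 4.35.

4.35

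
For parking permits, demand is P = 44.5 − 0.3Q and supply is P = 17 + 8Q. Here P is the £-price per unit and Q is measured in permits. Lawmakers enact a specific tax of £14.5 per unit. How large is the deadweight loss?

£12.67

Competitive equilibrium: 44.5 − 0.3Q = 17 + 8Q → Q* = 3.3133, P* = 43.506.
With the tax, the buyer price exceeds the seller price by 14.5: (44.5 − 0.3Q) − (17 + 8Q) = 14.5 → Q' = 1.5663.
ΔQ = 3.3133 − 1.5663 = 1.747; the wedge equals the tax, 14.5.
Welfare loss = ½ × 1.747 × 14.5 = £12.67.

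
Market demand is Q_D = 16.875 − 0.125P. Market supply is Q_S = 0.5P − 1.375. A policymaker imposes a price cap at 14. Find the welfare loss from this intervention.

288.80

In inverse form: demand P = 135 − 8Q, supply P = 2.75 + 2Q.
Competitive equilibrium: 135 − 8Q = 2.75 + 2Q → Q* = 13.225, P* = 29.2.
At the ceiling P = 14, quantity supplied = (14 − 2.75)/2 = 5.625.
Willingness to pay at Q' = 5.625: 135 − 8·5.625 = 90.
ΔQ = 13.225 − 5.625 = 7.6; wedge = 90 − 14 = 76.
Deadweight loss = ½ × 7.6 × 76 = 288.80.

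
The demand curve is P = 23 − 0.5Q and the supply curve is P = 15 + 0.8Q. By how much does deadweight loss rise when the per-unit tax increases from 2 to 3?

1.92

Competitive equilibrium: 23 − 0.5Q = 15 + 0.8Q → Q* = 6.1538, P* = 19.9231.
For a per-unit tax t: ΔQ = t/1.3, so DWL = ½·t·(t/1.3) = t²/2.6.
At t = 2: DWL = 1.538. At t = 3: DWL = 3.462.
Increase = 3.462 − 1.538 = 1.92.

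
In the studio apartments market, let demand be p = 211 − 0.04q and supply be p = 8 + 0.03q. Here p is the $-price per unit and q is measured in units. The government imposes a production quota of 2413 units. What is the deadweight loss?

$8300.915

Competitive equilibrium: 211 − 0.04q = 8 + 0.03q → q* = 2900, p* = 95.
At q = 2413: demand price = 211 − 0.04·2413 = 114.48; supply price = 8 + 0.03·2413 = 80.39.
Δq = 2900 − 2413 = 487; wedge = 114.48 − 80.39 = 34.09.
Deadweight loss = ½ × 487 × 34.09 = $8300.915.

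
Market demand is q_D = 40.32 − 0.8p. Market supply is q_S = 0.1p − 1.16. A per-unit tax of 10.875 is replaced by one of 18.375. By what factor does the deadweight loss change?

In inverse form: demand p = 50.4 − 1.25q, supply p = 11.6 + 10q.
Competitive equilibrium: 50.4 − 1.25q = 11.6 + 10q → q* = 3.4489, p* = 46.0889.
For a per-unit tax t: Δq = t/11.25, so DWL = ½·t·(t/11.25) = t²/22.5.
At t = 10.875: DWL = 5.256. At t = 18.375: DWL = 15.006.
Ratio = (18.375/10.875)² = 2.855.

2.855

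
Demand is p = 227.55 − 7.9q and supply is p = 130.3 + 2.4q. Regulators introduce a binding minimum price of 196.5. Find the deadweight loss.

156.43

Competitive equilibrium: 227.55 − 7.9q = 130.3 + 2.4q → q* = 9.4417, p* = 152.9602.
At the floor p = 196.5, quantity demanded = (227.55 − 196.5)/7.9 = 3.9304.
Sellers' marginal cost at q' = 3.9304: 130.3 + 2.4·3.9304 = 139.733.
Δq = 9.4417 − 3.9304 = 5.5113; wedge = 196.5 − 139.733 = 56.767.
Deadweight loss = ½ × 5.5113 × 56.767 = 156.43.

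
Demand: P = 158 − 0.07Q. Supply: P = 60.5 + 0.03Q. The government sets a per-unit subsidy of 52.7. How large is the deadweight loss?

13886.45

Competitive equilibrium: 158 − 0.07Q = 60.5 + 0.03Q → Q* = 975, P* = 89.75.
The subsidy lowers effective supply by 52.7: P = 7.8 + 0.03Q.
New quantity: 158 − 0.07Q = 7.8 + 0.03Q → Q' = 1502.
Overproduction ΔQ = 1502 − 975 = 527; wedge = subsidy = 52.7.
DWL = ½ × 527 × 52.7 = 13886.45.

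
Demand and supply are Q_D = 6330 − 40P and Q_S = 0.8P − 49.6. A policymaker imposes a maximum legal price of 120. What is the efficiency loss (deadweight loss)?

539.48

In inverse form: demand P = 158.25 − 0.025Q, supply P = 62 + 1.25Q.
Competitive equilibrium: 158.25 − 0.025Q = 62 + 1.25Q → Q* = 75.4902, P* = 156.3627.
At the ceiling P = 120, quantity supplied = (120 − 62)/1.25 = 46.4.
Willingness to pay at Q' = 46.4: 158.25 − 0.025·46.4 = 157.09.
ΔQ = 75.4902 − 46.4 = 29.0902; wedge = 157.09 − 120 = 37.09.
Welfare loss = ½ × 29.0902 × 37.09 = 539.48.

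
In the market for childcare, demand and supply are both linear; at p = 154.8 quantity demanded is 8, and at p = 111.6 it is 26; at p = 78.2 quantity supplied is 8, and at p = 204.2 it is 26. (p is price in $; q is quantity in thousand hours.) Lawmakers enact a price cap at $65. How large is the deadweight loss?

$473.26 thousand

Demand slope = (111.6 − 154.8)/(26 − 8) = −2.4, so p = 174 − 2.4q.
Supply slope = (204.2 − 78.2)/(26 − 8) = 7, so p = 22.2 + 7q.
Competitive equilibrium: 174 − 2.4q = 22.2 + 7q → q* = 16.1489, p* = 135.2426.
At the ceiling p = 65, quantity supplied = (65 − 22.2)/7 = 6.1143.
Willingness to pay at q' = 6.1143: 174 − 2.4·6.1143 = 159.3257.
Δq = 16.1489 − 6.1143 = 10.0346; wedge = 159.3257 − 65 = 94.3257.
Deadweight loss = ½ × 10.0346 × 94.3257 = $473.26 thousand.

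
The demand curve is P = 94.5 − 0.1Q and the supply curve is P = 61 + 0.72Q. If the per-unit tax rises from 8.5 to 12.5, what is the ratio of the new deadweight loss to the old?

Competitive equilibrium: 94.5 − 0.1Q = 61 + 0.72Q → Q* = 40.8537, P* = 90.4146.
For a per-unit tax t: ΔQ = t/0.82, so DWL = ½·t·(t/0.82) = t²/1.64.
At t = 8.5: DWL = 44.055. At t = 12.5: DWL = 95.274.
Ratio = (12.5/8.5)² = 2.163.

2.163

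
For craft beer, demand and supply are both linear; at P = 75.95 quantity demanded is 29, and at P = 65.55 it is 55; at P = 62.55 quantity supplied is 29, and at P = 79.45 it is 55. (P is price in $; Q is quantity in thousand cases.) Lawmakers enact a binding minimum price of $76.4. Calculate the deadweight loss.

Demand slope = (65.55 − 75.95)/(55 − 29) = −0.4, so P = 87.55 − 0.4Q.
Supply slope = (79.45 − 62.55)/(55 − 29) = 0.65, so P = 43.7 + 0.65Q.
Competitive equilibrium: 87.55 − 0.4Q = 43.7 + 0.65Q → Q* = 41.7619, P* = 70.8452.
At the floor P = 76.4, quantity demanded = (87.55 − 76.4)/0.4 = 27.875.
Sellers' marginal cost at Q' = 27.875: 43.7 + 0.65·27.875 = 61.8188.
ΔQ = 41.7619 − 27.875 = 13.8869; wedge = 76.4 − 61.8188 = 14.5812.
DWL = ½ × 13.8869 × 14.5812 = $101.24 thousand.

$101.24 thousand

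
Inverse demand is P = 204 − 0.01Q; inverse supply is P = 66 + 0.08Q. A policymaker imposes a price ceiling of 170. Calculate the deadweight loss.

Competitive equilibrium: 204 − 0.01Q = 66 + 0.08Q → Q* = 1533.3333, P* = 188.6667.
At the ceiling P = 170, quantity supplied = (170 − 66)/0.08 = 1300.
Willingness to pay at Q' = 1300: 204 − 0.01·1300 = 191.
ΔQ = 1533.3333 − 1300 = 233.3333; wedge = 191 − 170 = 21.
DWL = ½ × 233.3333 × 21 = 2450.

2450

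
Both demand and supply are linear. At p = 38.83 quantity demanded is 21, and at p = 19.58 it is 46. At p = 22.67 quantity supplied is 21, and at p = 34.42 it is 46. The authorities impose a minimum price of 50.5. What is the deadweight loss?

492.63

Demand slope = (19.58 − 38.83)/(46 − 21) = −0.77, so p = 55 − 0.77q.
Supply slope = (34.42 − 22.67)/(46 − 21) = 0.47, so p = 12.8 + 0.47q.
Competitive equilibrium: 55 − 0.77q = 12.8 + 0.47q → q* = 34.0323, p* = 28.7952.
At the floor p = 50.5, quantity demanded = (55 − 50.5)/0.77 = 5.8442.
Sellers' marginal cost at q' = 5.8442: 12.8 + 0.47·5.8442 = 15.5468.
Δq = 34.0323 − 5.8442 = 28.1881; wedge = 50.5 − 15.5468 = 34.9532.
DWL = ½ × 28.1881 × 34.9532 = 492.63.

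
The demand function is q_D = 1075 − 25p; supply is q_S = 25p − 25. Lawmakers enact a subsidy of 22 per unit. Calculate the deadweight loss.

3025

In inverse form: demand p = 43 − 0.04q, supply p = 1 + 0.04q.
Competitive equilibrium: 43 − 0.04q = 1 + 0.04q → q* = 525, p* = 22.
The subsidy lowers effective supply by 22: p = 0.04q − 21.
New quantity: 43 − 0.04q = 0.04q − 21 → q' = 800.
Overproduction Δq = 800 − 525 = 275; wedge = subsidy = 22.
The triangle = ½ × 275 × 22 = 3025.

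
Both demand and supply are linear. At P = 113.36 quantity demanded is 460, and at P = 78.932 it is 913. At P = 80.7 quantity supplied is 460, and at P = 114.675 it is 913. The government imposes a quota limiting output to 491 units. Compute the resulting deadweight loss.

2592.13

Demand slope = (78.932 − 113.36)/(913 − 460) = −0.076, so P = 148.32 − 0.076Q.
Supply slope = (114.675 − 80.7)/(913 − 460) = 0.075, so P = 46.2 + 0.075Q.
Competitive equilibrium: 148.32 − 0.076Q = 46.2 + 0.075Q → Q* = 676.2914, P* = 96.9219.
At Q = 491: demand price = 148.32 − 0.076·491 = 111.004; supply price = 46.2 + 0.075·491 = 83.025.
ΔQ = 676.2914 − 491 = 185.2914; wedge = 111.004 − 83.025 = 27.979.
DWL = ½ × 185.2914 × 27.979 = 2592.13.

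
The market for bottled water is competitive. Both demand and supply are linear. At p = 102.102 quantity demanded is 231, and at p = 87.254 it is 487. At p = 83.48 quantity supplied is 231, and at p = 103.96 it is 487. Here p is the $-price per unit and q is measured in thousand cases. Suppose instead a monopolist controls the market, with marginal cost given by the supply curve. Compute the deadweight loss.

$809.13 thousand

Demand slope = (87.254 − 102.102)/(487 − 231) = −0.058, so p = 115.5 − 0.058q.
Supply slope = (103.96 − 83.48)/(487 − 231) = 0.08, so p = 65 + 0.08q.
Competitive equilibrium: 115.5 − 0.058q = 65 + 0.08q → q* = 365.942, p* = 94.2754.
Marginal revenue: MR = 115.5 − 0.116q. Set MR = MC: 115.5 − 0.116q = 65 + 0.08q → q_m = 257.6531.
Price p_m = 115.5 − 0.058·257.6531 = 100.5561; MC(q_m) = 65 + 0.08·257.6531 = 85.6122.
Competitive q* = 365.942, so Δq = 108.2889; wedge = 100.5561 − 85.6122 = 14.9439.
DWL = ½ × 108.2889 × 14.9439 = $809.13 thousand.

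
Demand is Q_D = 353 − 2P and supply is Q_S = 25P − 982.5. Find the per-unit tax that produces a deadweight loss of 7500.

90

In inverse form: demand P = 176.5 − 0.5Q, supply P = 39.3 + 0.04Q.
Competitive equilibrium: 176.5 − 0.5Q = 39.3 + 0.04Q → Q* = 254.0741, P* = 49.463.
A tax t gives ΔQ = t/0.54 and wedge t, so DWL = t²/1.08.
t²/1.08 = 7500 → t² = 8100 → t = 90.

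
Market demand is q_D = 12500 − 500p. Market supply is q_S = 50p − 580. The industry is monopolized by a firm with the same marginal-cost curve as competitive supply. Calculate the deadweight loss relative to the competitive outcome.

In inverse form: demand p = 25 − 0.002q, supply p = 11.6 + 0.02q.
Competitive equilibrium: 25 − 0.002q = 11.6 + 0.02q → q* = 609.0909, p* = 23.7818.
Marginal revenue: MR = 25 − 0.004q. Set MR = MC: 25 − 0.004q = 11.6 + 0.02q → q_m = 558.3333.
Price p_m = 25 − 0.002·558.3333 = 23.8833; MC(q_m) = 11.6 + 0.02·558.3333 = 22.7667.
Competitive q* = 609.0909, so Δq = 50.7576; wedge = 23.8833 − 22.7667 = 1.1166.
Deadweight loss = ½ × 50.7576 × 1.1166 = 28.34.

28.34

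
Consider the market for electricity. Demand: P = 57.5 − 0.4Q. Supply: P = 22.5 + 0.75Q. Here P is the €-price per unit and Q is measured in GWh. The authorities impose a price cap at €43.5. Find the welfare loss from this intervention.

Competitive equilibrium: 57.5 − 0.4Q = 22.5 + 0.75Q → Q* = 30.4348, P* = 45.3261.
At the ceiling P = 43.5, quantity supplied = (43.5 − 22.5)/0.75 = 28.
Willingness to pay at Q' = 28: 57.5 − 0.4·28 = 46.3.
ΔQ = 30.4348 − 28 = 2.4348; wedge = 46.3 − 43.5 = 2.8.
The triangle = ½ × 2.4348 × 2.8 = €3.41.

€3.41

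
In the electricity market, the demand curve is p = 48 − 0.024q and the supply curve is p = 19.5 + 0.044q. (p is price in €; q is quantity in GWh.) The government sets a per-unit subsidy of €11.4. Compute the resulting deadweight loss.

Competitive equilibrium: 48 − 0.024q = 19.5 + 0.044q → q* = 419.1176, p* = 37.9412.
The subsidy lowers effective supply by 11.4: p = 8.1 + 0.044q.
New quantity: 48 − 0.024q = 8.1 + 0.044q → q' = 586.7647.
Overproduction Δq = 586.7647 − 419.1176 = 167.6471; wedge = subsidy = 11.4.
Deadweight loss = ½ × 167.6471 × 11.4 = €955.59.

€955.59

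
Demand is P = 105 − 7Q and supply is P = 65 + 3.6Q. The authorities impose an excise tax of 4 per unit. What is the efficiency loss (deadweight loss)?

0.75

Competitive equilibrium: 105 − 7Q = 65 + 3.6Q → Q* = 3.7736, P* = 78.5849.
With the tax, the buyer price exceeds the seller price by 4: (105 − 7Q) − (65 + 3.6Q) = 4 → Q' = 3.3962.
ΔQ = 3.7736 − 3.3962 = 0.3774; the wedge equals the tax, 4.
Welfare loss = ½ × 0.3774 × 4 = 0.75.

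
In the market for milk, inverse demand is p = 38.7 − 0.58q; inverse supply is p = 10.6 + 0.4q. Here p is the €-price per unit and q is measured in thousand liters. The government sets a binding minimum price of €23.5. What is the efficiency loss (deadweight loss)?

€2.98 thousand

Competitive equilibrium: 38.7 − 0.58q = 10.6 + 0.4q → q* = 28.6735, p* = 22.0694.
At the floor p = 23.5, quantity demanded = (38.7 − 23.5)/0.58 = 26.2069.
Sellers' marginal cost at q' = 26.2069: 10.6 + 0.4·26.2069 = 21.0828.
Δq = 28.6735 − 26.2069 = 2.4666; wedge = 23.5 − 21.0828 = 2.4172.
DWL = ½ × 2.4666 × 2.4172 = €2.98 thousand.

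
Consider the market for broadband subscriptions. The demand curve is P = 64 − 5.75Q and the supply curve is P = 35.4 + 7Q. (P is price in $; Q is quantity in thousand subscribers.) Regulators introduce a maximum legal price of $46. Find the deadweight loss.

$3.39 thousand

Competitive equilibrium: 64 − 5.75Q = 35.4 + 7Q → Q* = 2.2431, P* = 51.102.
At the ceiling P = 46, quantity supplied = (46 − 35.4)/7 = 1.5143.
Willingness to pay at Q' = 1.5143: 64 − 5.75·1.5143 = 55.2928.
ΔQ = 2.2431 − 1.5143 = 0.7288; wedge = 55.2928 − 46 = 9.2928.
Deadweight loss = ½ × 0.7288 × 9.2928 = $3.39 thousand.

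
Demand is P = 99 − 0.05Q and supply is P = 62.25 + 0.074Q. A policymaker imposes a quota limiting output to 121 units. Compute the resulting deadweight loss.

Competitive equilibrium: 99 − 0.05Q = 62.25 + 0.074Q → Q* = 296.371, P* = 84.1815.
At Q = 121: demand price = 99 − 0.05·121 = 92.95; supply price = 62.25 + 0.074·121 = 71.204.
ΔQ = 296.371 − 121 = 175.371; wedge = 92.95 − 71.204 = 21.746.
DWL = ½ × 175.371 × 21.746 = 1906.81.

1906.81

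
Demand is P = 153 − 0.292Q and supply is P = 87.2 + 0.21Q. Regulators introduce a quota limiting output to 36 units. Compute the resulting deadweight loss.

2268.89

Competitive equilibrium: 153 − 0.292Q = 87.2 + 0.21Q → Q* = 131.0757, P* = 114.7259.
At Q = 36: demand price = 153 − 0.292·36 = 142.488; supply price = 87.2 + 0.21·36 = 94.76.
ΔQ = 131.0757 − 36 = 95.0757; wedge = 142.488 − 94.76 = 47.728.
Deadweight loss = ½ × 95.0757 × 47.728 = 2268.89.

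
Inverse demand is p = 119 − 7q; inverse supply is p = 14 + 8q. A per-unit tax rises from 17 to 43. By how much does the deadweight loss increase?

52

Competitive equilibrium: 119 − 7q = 14 + 8q → q* = 7, p* = 70.
For a per-unit tax t: Δq = t/15, so DWL = ½·t·(t/15) = t²/30.
At t = 17: DWL = 9.633. At t = 43: DWL = 61.633.
Increase = 61.633 − 9.633 = 52.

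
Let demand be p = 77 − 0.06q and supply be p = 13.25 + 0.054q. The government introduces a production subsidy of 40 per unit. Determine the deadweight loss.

Competitive equilibrium: 77 − 0.06q = 13.25 + 0.054q → q* = 559.2105, p* = 43.4474.
The subsidy lowers effective supply by 40: p = 0.054q − 26.75.
New quantity: 77 − 0.06q = 0.054q − 26.75 → q' = 910.0877.
Overproduction Δq = 910.0877 − 559.2105 = 350.8772; wedge = subsidy = 40.
Deadweight loss = ½ × 350.8772 × 40 = 7017.54.

7017.54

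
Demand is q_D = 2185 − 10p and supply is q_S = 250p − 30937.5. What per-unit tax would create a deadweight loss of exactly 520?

In inverse form: demand p = 218.5 − 0.1q, supply p = 123.75 + 0.004q.
Competitive equilibrium: 218.5 − 0.1q = 123.75 + 0.004q → q* = 911.0577, p* = 127.3942.
A tax t gives Δq = t/0.104 and wedge t, so DWL = t²/0.208.
t²/0.208 = 520 → t² = 108.16 → t = 10.4.

10.4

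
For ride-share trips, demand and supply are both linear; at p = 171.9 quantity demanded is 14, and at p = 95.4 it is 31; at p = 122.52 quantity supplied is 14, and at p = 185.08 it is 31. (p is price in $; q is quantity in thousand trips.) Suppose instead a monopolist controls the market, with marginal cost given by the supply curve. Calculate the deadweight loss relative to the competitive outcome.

$206.81 thousand

Demand slope = (95.4 − 171.9)/(31 − 14) = −4.5, so p = 234.9 − 4.5q.
Supply slope = (185.08 − 122.52)/(31 − 14) = 3.68, so p = 71 + 3.68q.
Competitive equilibrium: 234.9 − 4.5q = 71 + 3.68q → q* = 20.036675, p* = 144.734963.
Marginal revenue: MR = 234.9 − 9q. Set MR = MC: 234.9 − 9q = 71 + 3.68q → q_m = 12.925868.
Price p_m = 234.9 − 4.5·12.925868 = 176.733594; MC(q_m) = 71 + 3.68·12.925868 = 118.567194.
Competitive q* = 20.036675, so Δq = 7.110807; wedge = 176.733594 − 118.567194 = 58.1664.
The triangle = ½ × 7.110807 × 58.1664 = $206.81 thousand.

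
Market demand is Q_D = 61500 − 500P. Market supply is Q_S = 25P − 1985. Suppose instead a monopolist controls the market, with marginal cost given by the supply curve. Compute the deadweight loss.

In inverse form: demand P = 123 − 0.002Q, supply P = 79.4 + 0.04Q.
Competitive equilibrium: 123 − 0.002Q = 79.4 + 0.04Q → Q* = 1038.0952, P* = 120.9238.
Marginal revenue: MR = 123 − 0.004Q. Set MR = MC: 123 − 0.004Q = 79.4 + 0.04Q → Q_m = 990.9091.
Price P_m = 123 − 0.002·990.9091 = 121.0182; MC(Q_m) = 79.4 + 0.04·990.9091 = 119.0364.
Competitive Q* = 1038.0952, so ΔQ = 47.1861; wedge = 121.0182 − 119.0364 = 1.9818.
Welfare loss = ½ × 47.1861 × 1.9818 = 46.76.

46.76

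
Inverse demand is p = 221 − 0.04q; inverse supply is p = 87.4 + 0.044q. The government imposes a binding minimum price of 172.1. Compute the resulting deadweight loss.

5687.07

Competitive equilibrium: 221 − 0.04q = 87.4 + 0.044q → q* = 1590.4762, p* = 157.381.
At the floor p = 172.1, quantity demanded = (221 − 172.1)/0.04 = 1222.5.
Sellers' marginal cost at q' = 1222.5: 87.4 + 0.044·1222.5 = 141.19.
Δq = 1590.4762 − 1222.5 = 367.9762; wedge = 172.1 − 141.19 = 30.91.
Deadweight loss = ½ × 367.9762 × 30.91 = 5687.07.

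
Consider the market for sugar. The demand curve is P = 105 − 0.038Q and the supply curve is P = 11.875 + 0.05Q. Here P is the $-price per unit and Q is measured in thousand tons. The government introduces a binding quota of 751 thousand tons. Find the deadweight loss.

Competitive equilibrium: 105 − 0.038Q = 11.875 + 0.05Q → Q* = 1058.2386, P* = 64.7869.
At Q = 751: demand price = 105 − 0.038·751 = 76.462; supply price = 11.875 + 0.05·751 = 49.425.
ΔQ = 1058.2386 − 751 = 307.2386; wedge = 76.462 − 49.425 = 27.037.
Deadweight loss = ½ × 307.2386 × 27.037 = $4153.41 thousand.

$4153.41 thousand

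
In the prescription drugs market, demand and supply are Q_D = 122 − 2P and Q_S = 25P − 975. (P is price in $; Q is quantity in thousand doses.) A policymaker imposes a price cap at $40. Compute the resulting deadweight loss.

$66.90 thousand

In inverse form: demand P = 61 − 0.5Q, supply P = 39 + 0.04Q.
Competitive equilibrium: 61 − 0.5Q = 39 + 0.04Q → Q* = 40.7407, P* = 40.6296.
At the ceiling P = 40, quantity supplied = (40 − 39)/0.04 = 25.
Willingness to pay at Q' = 25: 61 − 0.5·25 = 48.5.
ΔQ = 40.7407 − 25 = 15.7407; wedge = 48.5 − 40 = 8.5.
Deadweight loss = ½ × 15.7407 × 8.5 = $66.90 thousand.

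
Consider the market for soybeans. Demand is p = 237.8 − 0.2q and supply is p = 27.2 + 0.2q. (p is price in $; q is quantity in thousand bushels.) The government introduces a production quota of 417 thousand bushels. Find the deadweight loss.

Competitive equilibrium: 237.8 − 0.2q = 27.2 + 0.2q → q* = 526.5, p* = 132.5.
At q = 417: demand price = 237.8 − 0.2·417 = 154.4; supply price = 27.2 + 0.2·417 = 110.6.
Δq = 526.5 − 417 = 109.5; wedge = 154.4 − 110.6 = 43.8.
Deadweight loss = ½ × 109.5 × 43.8 = $2398.05 thousand.

$2398.05 thousand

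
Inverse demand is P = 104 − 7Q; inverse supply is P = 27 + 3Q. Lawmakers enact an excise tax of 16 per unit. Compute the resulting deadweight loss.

12.80

Competitive equilibrium: 104 − 7Q = 27 + 3Q → Q* = 7.7, P* = 50.1.
With the tax, the buyer price exceeds the seller price by 16: (104 − 7Q) − (27 + 3Q) = 16 → Q' = 6.1.
ΔQ = 7.7 − 6.1 = 1.6; the wedge equals the tax, 16.
Deadweight loss = ½ × 1.6 × 16 = 12.80.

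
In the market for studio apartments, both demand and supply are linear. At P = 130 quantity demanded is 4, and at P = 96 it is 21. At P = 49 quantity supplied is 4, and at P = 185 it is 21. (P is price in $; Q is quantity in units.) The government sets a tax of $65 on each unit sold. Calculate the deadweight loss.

$211.25

Demand slope = (96 − 130)/(21 − 4) = −2, so P = 138 − 2Q.
Supply slope = (185 − 49)/(21 − 4) = 8, so P = 17 + 8Q.
Competitive equilibrium: 138 − 2Q = 17 + 8Q → Q* = 12.1, P* = 113.8.
With the tax, the buyer price exceeds the seller price by 65: (138 − 2Q) − (17 + 8Q) = 65 → Q' = 5.6.
ΔQ = 12.1 − 5.6 = 6.5; the wedge equals the tax, 65.
Welfare loss = ½ × 6.5 × 65 = $211.25.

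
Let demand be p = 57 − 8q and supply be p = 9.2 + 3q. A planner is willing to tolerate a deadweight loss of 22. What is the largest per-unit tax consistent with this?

Competitive equilibrium: 57 − 8q = 9.2 + 3q → q* = 4.3455, p* = 22.2364.
A tax t gives Δq = t/11 and wedge t, so DWL = t²/22.
t²/22 = 22 → t² = 484 → t = 22.

22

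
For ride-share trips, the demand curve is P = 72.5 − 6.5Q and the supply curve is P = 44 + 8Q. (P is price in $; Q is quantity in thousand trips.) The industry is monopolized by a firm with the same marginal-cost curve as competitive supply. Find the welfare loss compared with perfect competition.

$2.68 thousand

Competitive equilibrium: 72.5 − 6.5Q = 44 + 8Q → Q* = 1.9655, P* = 59.7241.
Marginal revenue: MR = 72.5 − 13Q. Set MR = MC: 72.5 − 13Q = 44 + 8Q → Q_m = 1.3571.
Price P_m = 72.5 − 6.5·1.3571 = 63.6789; MC(Q_m) = 44 + 8·1.3571 = 54.8568.
Competitive Q* = 1.9655, so ΔQ = 0.6084; wedge = 63.6789 − 54.8568 = 8.8221.
The triangle = ½ × 0.6084 × 8.8221 = $2.68 thousand.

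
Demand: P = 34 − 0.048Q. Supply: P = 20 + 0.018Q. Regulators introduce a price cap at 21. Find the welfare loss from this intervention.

Competitive equilibrium: 34 − 0.048Q = 20 + 0.018Q → Q* = 212.1212, P* = 23.8182.
At the ceiling P = 21, quantity supplied = (21 − 20)/0.018 = 55.5556.
Willingness to pay at Q' = 55.5556: 34 − 0.048·55.5556 = 31.3333.
ΔQ = 212.1212 − 55.5556 = 156.5656; wedge = 31.3333 − 21 = 10.3333.
Deadweight loss = ½ × 156.5656 × 10.3333 = 808.92.

808.92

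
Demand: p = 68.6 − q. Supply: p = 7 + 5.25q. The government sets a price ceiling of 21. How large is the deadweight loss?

Competitive equilibrium: 68.6 − q = 7 + 5.25q → q* = 9.856, p* = 58.744.
At the ceiling p = 21, quantity supplied = (21 − 7)/5.25 = 2.6667.
Willingness to pay at q' = 2.6667: 68.6 − 1·2.6667 = 65.9333.
Δq = 9.856 − 2.6667 = 7.1893; wedge = 65.9333 − 21 = 44.9333.
Welfare loss = ½ × 7.1893 × 44.9333 = 161.52.

161.52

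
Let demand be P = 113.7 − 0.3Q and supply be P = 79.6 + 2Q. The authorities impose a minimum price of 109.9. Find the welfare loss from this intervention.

5.36

Competitive equilibrium: 113.7 − 0.3Q = 79.6 + 2Q → Q* = 14.8261, P* = 109.2522.
At the floor P = 109.9, quantity demanded = (113.7 − 109.9)/0.3 = 12.6667.
Sellers' marginal cost at Q' = 12.6667: 79.6 + 2·12.6667 = 104.9334.
ΔQ = 14.8261 − 12.6667 = 2.1594; wedge = 109.9 − 104.9334 = 4.9666.
Welfare loss = ½ × 2.1594 × 4.9666 = 5.36.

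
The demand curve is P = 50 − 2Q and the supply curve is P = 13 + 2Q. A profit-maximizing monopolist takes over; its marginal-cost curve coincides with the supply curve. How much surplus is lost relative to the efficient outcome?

Competitive equilibrium: 50 − 2Q = 13 + 2Q → Q* = 9.25, P* = 31.5.
Marginal revenue: MR = 50 − 4Q. Set MR = MC: 50 − 4Q = 13 + 2Q → Q_m = 6.1667.
Price P_m = 50 − 2·6.1667 = 37.6666; MC(Q_m) = 13 + 2·6.1667 = 25.3334.
Competitive Q* = 9.25, so ΔQ = 3.0833; wedge = 37.6666 − 25.3334 = 12.3332.
The triangle = ½ × 3.0833 × 12.3332 = 19.01.

19.01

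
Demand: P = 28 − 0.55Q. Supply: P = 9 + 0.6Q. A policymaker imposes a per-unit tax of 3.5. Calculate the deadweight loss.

Competitive equilibrium: 28 − 0.55Q = 9 + 0.6Q → Q* = 16.5217, P* = 18.913.
With the tax, the buyer price exceeds the seller price by 3.5: (28 − 0.55Q) − (9 + 0.6Q) = 3.5 → Q' = 13.4783.
ΔQ = 16.5217 − 13.4783 = 3.0434; the wedge equals the tax, 3.5.
The triangle = ½ × 3.0434 × 3.5 = 5.33.

5.33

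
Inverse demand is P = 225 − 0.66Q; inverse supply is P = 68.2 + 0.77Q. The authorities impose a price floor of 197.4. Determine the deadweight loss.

Competitive equilibrium: 225 − 0.66Q = 68.2 + 0.77Q → Q* = 109.6503, P* = 152.6308.
At the floor P = 197.4, quantity demanded = (225 − 197.4)/0.66 = 41.8182.
Sellers' marginal cost at Q' = 41.8182: 68.2 + 0.77·41.8182 = 100.4.
ΔQ = 109.6503 − 41.8182 = 67.8321; wedge = 197.4 − 100.4 = 97.
DWL = ½ × 67.8321 × 97 = 3289.86.

3289.86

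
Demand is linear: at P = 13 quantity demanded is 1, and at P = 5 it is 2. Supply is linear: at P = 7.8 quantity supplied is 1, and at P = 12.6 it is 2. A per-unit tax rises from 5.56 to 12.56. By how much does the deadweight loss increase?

4.95

Demand slope = (5 − 13)/(2 − 1) = −8, so P = 21 − 8Q.
Supply slope = (12.6 − 7.8)/(2 − 1) = 4.8, so P = 3 + 4.8Q.
Competitive equilibrium: 21 − 8Q = 3 + 4.8Q → Q* = 1.4063, P* = 9.75.
For a per-unit tax t: ΔQ = t/12.8, so DWL = ½·t·(t/12.8) = t²/25.6.
At t = 5.56: DWL = 1.208. At t = 12.56: DWL = 6.162.
Increase = 6.162 − 1.208 = 4.95.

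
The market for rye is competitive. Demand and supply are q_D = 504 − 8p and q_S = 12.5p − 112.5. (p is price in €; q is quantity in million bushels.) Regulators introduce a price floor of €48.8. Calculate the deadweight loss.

€2300.55 million

In inverse form: demand p = 63 − 0.125q, supply p = 9 + 0.08q.
Competitive equilibrium: 63 − 0.125q = 9 + 0.08q → q* = 263.4146, p* = 30.0732.
At the floor p = 48.8, quantity demanded = (63 − 48.8)/0.125 = 113.6.
Sellers' marginal cost at q' = 113.6: 9 + 0.08·113.6 = 18.088.
Δq = 263.4146 − 113.6 = 149.8146; wedge = 48.8 − 18.088 = 30.712.
Deadweight loss = ½ × 149.8146 × 30.712 = €2300.55 million.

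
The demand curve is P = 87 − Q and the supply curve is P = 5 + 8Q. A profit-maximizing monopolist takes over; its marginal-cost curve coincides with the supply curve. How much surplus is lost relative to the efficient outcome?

Competitive equilibrium: 87 − Q = 5 + 8Q → Q* = 9.1111, P* = 77.8889.
Marginal revenue: MR = 87 − 2Q. Set MR = MC: 87 − 2Q = 5 + 8Q → Q_m = 8.2.
Price P_m = 87 − 1·8.2 = 78.8; MC(Q_m) = 5 + 8·8.2 = 70.6.
Competitive Q* = 9.1111, so ΔQ = 0.9111; wedge = 78.8 − 70.6 = 8.2.
The triangle = ½ × 0.9111 × 8.2 = 3.74.

3.74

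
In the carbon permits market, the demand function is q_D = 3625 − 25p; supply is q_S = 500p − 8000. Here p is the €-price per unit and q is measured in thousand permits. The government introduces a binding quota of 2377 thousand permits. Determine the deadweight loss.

In inverse form: demand p = 145 − 0.04q, supply p = 16 + 0.002q.
Competitive equilibrium: 145 − 0.04q = 16 + 0.002q → q* = 3071.4286, p* = 22.1429.
At q = 2377: demand price = 145 − 0.04·2377 = 49.92; supply price = 16 + 0.002·2377 = 20.754.
Δq = 3071.4286 − 2377 = 694.4286; wedge = 49.92 − 20.754 = 29.166.
Deadweight loss = ½ × 694.4286 × 29.166 = €10126.85 thousand.

€10126.85 thousand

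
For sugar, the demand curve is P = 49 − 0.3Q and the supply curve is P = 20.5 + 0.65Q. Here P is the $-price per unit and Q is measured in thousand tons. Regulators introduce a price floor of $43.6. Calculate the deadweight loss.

$68.40 thousand

Competitive equilibrium: 49 − 0.3Q = 20.5 + 0.65Q → Q* = 30, P* = 40.
At the floor P = 43.6, quantity demanded = (49 − 43.6)/0.3 = 18.
Sellers' marginal cost at Q' = 18: 20.5 + 0.65·18 = 32.2.
ΔQ = 30 − 18 = 12; wedge = 43.6 − 32.2 = 11.4.
The triangle = ½ × 12 × 11.4 = $68.40 thousand.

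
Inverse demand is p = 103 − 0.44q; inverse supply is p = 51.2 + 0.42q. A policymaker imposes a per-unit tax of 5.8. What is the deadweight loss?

Competitive equilibrium: 103 − 0.44q = 51.2 + 0.42q → q* = 60.2326, p* = 76.4977.
With the tax, the buyer price exceeds the seller price by 5.8: (103 − 0.44q) − (51.2 + 0.42q) = 5.8 → q' = 53.4884.
Δq = 60.2326 − 53.4884 = 6.7442; the wedge equals the tax, 5.8.
DWL = ½ × 6.7442 × 5.8 = 19.56.

19.56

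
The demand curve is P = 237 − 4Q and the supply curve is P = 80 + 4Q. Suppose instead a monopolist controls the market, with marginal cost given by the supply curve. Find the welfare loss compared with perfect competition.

171.17

Competitive equilibrium: 237 − 4Q = 80 + 4Q → Q* = 19.625, P* = 158.5.
Marginal revenue: MR = 237 − 8Q. Set MR = MC: 237 − 8Q = 80 + 4Q → Q_m = 13.08333.
Price P_m = 237 − 4·13.08333 = 184.66668; MC(Q_m) = 80 + 4·13.08333 = 132.33332.
Competitive Q* = 19.625, so ΔQ = 6.54167; wedge = 184.66668 − 132.33332 = 52.33336.
Welfare loss = ½ × 6.54167 × 52.33336 = 171.17.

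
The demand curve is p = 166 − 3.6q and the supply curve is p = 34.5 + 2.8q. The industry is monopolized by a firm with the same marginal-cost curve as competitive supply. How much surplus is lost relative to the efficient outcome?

Competitive equilibrium: 166 − 3.6q = 34.5 + 2.8q → q* = 20.5469, p* = 92.0313.
Marginal revenue: MR = 166 − 7.2q. Set MR = MC: 166 − 7.2q = 34.5 + 2.8q → q_m = 13.15.
Price p_m = 166 − 3.6·13.15 = 118.66; MC(q_m) = 34.5 + 2.8·13.15 = 71.32.
Competitive q* = 20.5469, so Δq = 7.3969; wedge = 118.66 − 71.32 = 47.34.
Welfare loss = ½ × 7.3969 × 47.34 = 175.08.

175.08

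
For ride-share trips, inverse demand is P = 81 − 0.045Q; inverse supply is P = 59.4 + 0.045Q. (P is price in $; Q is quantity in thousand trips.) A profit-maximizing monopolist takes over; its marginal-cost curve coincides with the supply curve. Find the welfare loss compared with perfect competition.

$288 thousand

Competitive equilibrium: 81 − 0.045Q = 59.4 + 0.045Q → Q* = 240, P* = 70.2.
Marginal revenue: MR = 81 − 0.09Q. Set MR = MC: 81 − 0.09Q = 59.4 + 0.045Q → Q_m = 160.
Price P_m = 81 − 0.045·160 = 73.8; MC(Q_m) = 59.4 + 0.045·160 = 66.6.
Competitive Q* = 240, so ΔQ = 80; wedge = 73.8 − 66.6 = 7.2.
Welfare loss = ½ × 80 × 7.2 = $288 thousand.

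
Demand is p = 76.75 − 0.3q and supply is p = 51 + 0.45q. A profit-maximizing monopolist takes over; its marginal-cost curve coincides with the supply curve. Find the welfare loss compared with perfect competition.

Competitive equilibrium: 76.75 − 0.3q = 51 + 0.45q → q* = 34.3333, p* = 66.45.
Marginal revenue: MR = 76.75 − 0.6q. Set MR = MC: 76.75 − 0.6q = 51 + 0.45q → q_m = 24.5238.
Price p_m = 76.75 − 0.3·24.5238 = 69.3929; MC(q_m) = 51 + 0.45·24.5238 = 62.0357.
Competitive q* = 34.3333, so Δq = 9.8095; wedge = 69.3929 − 62.0357 = 7.3572.
Welfare loss = ½ × 9.8095 × 7.3572 = 36.09.

36.09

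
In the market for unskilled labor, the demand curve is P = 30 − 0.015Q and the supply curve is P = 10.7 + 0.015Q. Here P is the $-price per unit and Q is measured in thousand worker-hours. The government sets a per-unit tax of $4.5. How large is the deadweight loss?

$337.50 thousand

Competitive equilibrium: 30 − 0.015Q = 10.7 + 0.015Q → Q* = 643.3333, P* = 20.35.
With the tax, the buyer price exceeds the seller price by 4.5: (30 − 0.015Q) − (10.7 + 0.015Q) = 4.5 → Q' = 493.3333.
ΔQ = 643.3333 − 493.3333 = 150; the wedge equals the tax, 4.5.
Deadweight loss = ½ × 150 × 4.5 = $337.50 thousand.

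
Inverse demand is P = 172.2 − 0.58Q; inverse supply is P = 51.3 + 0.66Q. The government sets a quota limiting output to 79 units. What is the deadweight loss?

212.195

Competitive equilibrium: 172.2 − 0.58Q = 51.3 + 0.66Q → Q* = 97.5, P* = 115.65.
At Q = 79: demand price = 172.2 − 0.58·79 = 126.38; supply price = 51.3 + 0.66·79 = 103.44.
ΔQ = 97.5 − 79 = 18.5; wedge = 126.38 − 103.44 = 22.94.
DWL = ½ × 18.5 × 22.94 = 212.195.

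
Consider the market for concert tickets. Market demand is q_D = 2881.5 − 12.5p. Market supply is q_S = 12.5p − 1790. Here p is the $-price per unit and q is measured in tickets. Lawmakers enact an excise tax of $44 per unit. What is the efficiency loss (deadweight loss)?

$6050

In inverse form: demand p = 230.52 − 0.08q, supply p = 143.2 + 0.08q.
Competitive equilibrium: 230.52 − 0.08q = 143.2 + 0.08q → q* = 545.75, p* = 186.86.
With the tax, the buyer price exceeds the seller price by 44: (230.52 − 0.08q) − (143.2 + 0.08q) = 44 → q' = 270.75.
Δq = 545.75 − 270.75 = 275; the wedge equals the tax, 44.
Welfare loss = ½ × 275 × 44 = $6050.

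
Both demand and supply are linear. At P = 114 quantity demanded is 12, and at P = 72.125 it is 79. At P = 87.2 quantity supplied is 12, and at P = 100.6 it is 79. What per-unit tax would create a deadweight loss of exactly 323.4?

23.1

Demand slope = (72.125 − 114)/(79 − 12) = −0.625, so P = 121.5 − 0.625Q.
Supply slope = (100.6 − 87.2)/(79 − 12) = 0.2, so P = 84.8 + 0.2Q.
Competitive equilibrium: 121.5 − 0.625Q = 84.8 + 0.2Q → Q* = 44.4848, P* = 93.697.
A tax t gives ΔQ = t/0.825 and wedge t, so DWL = t²/1.65.
t²/1.65 = 323.4 → t² = 533.61 → t = 23.1.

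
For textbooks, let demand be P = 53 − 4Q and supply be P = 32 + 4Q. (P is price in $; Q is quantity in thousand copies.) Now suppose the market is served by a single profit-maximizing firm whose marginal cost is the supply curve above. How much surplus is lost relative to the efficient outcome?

$3.06 thousand

Competitive equilibrium: 53 − 4Q = 32 + 4Q → Q* = 2.625, P* = 42.5.
Marginal revenue: MR = 53 − 8Q. Set MR = MC: 53 − 8Q = 32 + 4Q → Q_m = 1.75.
Price P_m = 53 − 4·1.75 = 46; MC(Q_m) = 32 + 4·1.75 = 39.
Competitive Q* = 2.625, so ΔQ = 0.875; wedge = 46 − 39 = 7.
DWL = ½ × 0.875 × 7 = $3.06 thousand.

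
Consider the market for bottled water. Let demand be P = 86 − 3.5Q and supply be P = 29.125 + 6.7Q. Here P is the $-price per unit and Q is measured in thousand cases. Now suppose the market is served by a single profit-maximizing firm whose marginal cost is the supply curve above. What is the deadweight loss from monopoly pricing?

$10.35 thousand

Competitive equilibrium: 86 − 3.5Q = 29.125 + 6.7Q → Q* = 5.576, P* = 66.4841.
Marginal revenue: MR = 86 − 7Q. Set MR = MC: 86 − 7Q = 29.125 + 6.7Q → Q_m = 4.1515.
Price P_m = 86 − 3.5·4.1515 = 71.4698; MC(Q_m) = 29.125 + 6.7·4.1515 = 56.9401.
Competitive Q* = 5.576, so ΔQ = 1.4245; wedge = 71.4698 − 56.9401 = 14.5297.
DWL = ½ × 1.4245 × 14.5297 = $10.35 thousand.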